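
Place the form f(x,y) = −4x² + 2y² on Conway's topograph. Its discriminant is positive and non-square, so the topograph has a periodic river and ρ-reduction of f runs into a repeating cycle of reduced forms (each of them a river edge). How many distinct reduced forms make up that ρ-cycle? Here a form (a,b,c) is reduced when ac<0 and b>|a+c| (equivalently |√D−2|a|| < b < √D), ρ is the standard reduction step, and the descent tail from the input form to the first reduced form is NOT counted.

D = 32, ⌊√D⌋ = 5
descent: ρ → (2,4,-2)  [lands on river]
river: ρ → (-2,4,2)
ρ-cycle length = 2 (tail of 1 descent step not counted)

2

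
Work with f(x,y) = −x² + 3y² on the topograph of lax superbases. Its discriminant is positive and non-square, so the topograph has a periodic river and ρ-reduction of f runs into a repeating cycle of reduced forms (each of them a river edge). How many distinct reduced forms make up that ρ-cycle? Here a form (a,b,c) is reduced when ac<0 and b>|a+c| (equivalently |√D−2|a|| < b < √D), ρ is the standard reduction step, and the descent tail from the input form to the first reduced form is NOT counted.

D = 12, ⌊√D⌋ = 3
descent: ρ → (3,0,-1)
descent: ρ → (-1,2,2)  [lands on river]
river: ρ → (2,2,-1)
ρ-cycle length = 2 (tail of 2 descent steps not counted)

2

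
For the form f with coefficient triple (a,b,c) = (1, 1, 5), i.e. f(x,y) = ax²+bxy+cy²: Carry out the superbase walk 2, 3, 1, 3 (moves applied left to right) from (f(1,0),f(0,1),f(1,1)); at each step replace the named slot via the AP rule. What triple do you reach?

start (1,5,7) = (f(1,0),f(0,1),f(1,1))
replace slot 2: 2·(1+7) − 5 = 11 → (1,11,7)
replace slot 3: 2·(1+11) − 7 = 17 → (1,11,17)
replace slot 1: 2·(11+17) − 1 = 55 → (55,11,17)
replace slot 3: 2·(55+11) − 17 = 115 → (55,11,115)

55,11,115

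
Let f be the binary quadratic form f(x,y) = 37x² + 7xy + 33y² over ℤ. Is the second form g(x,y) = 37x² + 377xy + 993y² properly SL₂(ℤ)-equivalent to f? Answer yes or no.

D₁ = -4835, D₂ = -4835
f: flip: (37,7,33)→(33,-7,37)
f: reduced (well bottom): (33,-7,37) with a≤c, −a<b≤a
g: translate: b→7 (≡377 mod 74), so (37,377,993)→(37,7,33)
g: flip: (37,7,33)→(33,-7,37)
g: reduced (well bottom): (33,-7,37) with a≤c, −a<b≤a
reduced forms (33, -7, 37) vs (33, -7, 37) ⇒ equivalent

yes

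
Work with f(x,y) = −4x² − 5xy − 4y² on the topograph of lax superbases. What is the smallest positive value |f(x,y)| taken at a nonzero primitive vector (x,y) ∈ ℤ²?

translate: b→-3 (≡5 mod 8), so (4,5,4)→(4,-3,3)
flip: (4,-3,3)→(3,3,4)
reduced (well bottom): (3,3,4) with a≤c, −a<b≤a
well minimum |f| = |-3| = 3 (negative-definite)

3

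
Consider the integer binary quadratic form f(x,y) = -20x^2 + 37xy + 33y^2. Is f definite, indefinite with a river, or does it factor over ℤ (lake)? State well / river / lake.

D = b²−4ac = 37² − 4·(-20)·33 = 4009
D > 0 non-square ⇒ indefinite ⇒ periodic river

river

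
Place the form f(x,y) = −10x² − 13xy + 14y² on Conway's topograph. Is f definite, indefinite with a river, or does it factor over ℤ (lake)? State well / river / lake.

D = b²−4ac = (-13)² − 4·(-10)·14 = 729
D = 27² is a perfect square ⇒ form factors over ℤ ⇒ lakes

lake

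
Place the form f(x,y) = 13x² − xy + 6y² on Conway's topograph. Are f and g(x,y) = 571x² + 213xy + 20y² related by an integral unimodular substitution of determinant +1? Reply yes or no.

D₁ = -311, D₂ = -311
f: flip: (13,-1,6)→(6,1,13)
f: reduced (well bottom): (6,1,13) with a≤c, −a<b≤a
g: flip: (571,213,20)→(20,-213,571)
g: translate: b→-13 (≡-213 mod 40), so (20,-213,571)→(20,-13,6)
g: flip: (20,-13,6)→(6,13,20)
g: translate: b→1 (≡13 mod 12), so (6,13,20)→(6,1,13)
g: reduced (well bottom): (6,1,13) with a≤c, −a<b≤a
reduced forms (6, 1, 13) vs (6, 1, 13) ⇒ equivalent

yes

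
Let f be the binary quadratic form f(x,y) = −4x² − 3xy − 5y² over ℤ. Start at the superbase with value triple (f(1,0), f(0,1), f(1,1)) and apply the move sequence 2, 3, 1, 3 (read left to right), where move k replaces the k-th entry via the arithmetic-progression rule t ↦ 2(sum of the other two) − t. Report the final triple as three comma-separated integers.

start (-4,-5,-12) = (f(1,0),f(0,1),f(1,1))
replace slot 2: 2·((-4)+(-12)) − (-5) = -27 → (-4,-27,-12)
replace slot 3: 2·((-4)+(-27)) − (-12) = -50 → (-4,-27,-50)
replace slot 1: 2·((-27)+(-50)) − (-4) = -150 → (-150,-27,-50)
replace slot 3: 2·((-150)+(-27)) − (-50) = -304 → (-150,-27,-304)

-150,-27,-304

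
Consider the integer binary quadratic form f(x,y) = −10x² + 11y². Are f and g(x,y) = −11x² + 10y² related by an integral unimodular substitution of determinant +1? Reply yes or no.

D₁ = 440, D₂ = 440
river cycle of f (length 2): (-10, 20, 1), (1, 20, -10)
river cycle of g (length 2): (10, 20, -1), (-1, 20, 10)
cycles differ ⇒ inequivalent

no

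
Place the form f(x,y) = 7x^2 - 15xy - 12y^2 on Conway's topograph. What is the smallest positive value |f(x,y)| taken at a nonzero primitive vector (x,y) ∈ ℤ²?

descent: ρ → (-12,15,7)  [lands on river]
river: ρ → (7,13,-14)
river: ρ → (-14,15,6)
river: ρ → (6,21,-5)
river: ρ → (-5,19,10)
river: ρ → (10,21,-3)
river: ρ → (-3,21,10)
river: ρ → (10,19,-5)
river: ρ → (-5,21,6)
river: ρ → (6,15,-14)
river: ρ → (-14,13,7)
river: ρ → (7,15,-12)
river: ρ → (-12,9,10)
river: ρ → (10,11,-11)
river: ρ → (-11,11,10)
river: ρ → (10,9,-12)
closes: descent 1, river 16
min |a| on river = 3

3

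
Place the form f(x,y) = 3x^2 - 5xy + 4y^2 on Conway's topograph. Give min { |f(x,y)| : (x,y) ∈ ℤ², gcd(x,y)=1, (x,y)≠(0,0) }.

translate: b→1 (≡-5 mod 6), so (3,-5,4)→(3,1,2)
flip: (3,1,2)→(2,-1,3)
reduced (well bottom): (2,-1,3) with a≤c, −a<b≤a
well minimum = a = 2

2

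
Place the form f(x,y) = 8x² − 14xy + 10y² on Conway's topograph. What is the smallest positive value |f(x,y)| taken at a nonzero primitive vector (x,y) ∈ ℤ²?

translate: b→2 (≡-14 mod 16), so (8,-14,10)→(8,2,4)
flip: (8,2,4)→(4,-2,8)
reduced (well bottom): (4,-2,8) with a≤c, −a<b≤a
well minimum = a = 4

4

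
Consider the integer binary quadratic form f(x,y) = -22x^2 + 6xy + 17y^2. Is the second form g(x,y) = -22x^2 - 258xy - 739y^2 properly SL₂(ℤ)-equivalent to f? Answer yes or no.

D₁ = 1532, D₂ = 1532
river cycle of f (length 8): (17, 28, -11), (-11, 38, 2), (2, 38, -11), (-11, 28, 17), (17, 6, -22), (-22, 38, 1), (1, 38, -22), (-22, 6, 17)
river cycle of g (length 8): (-22, 6, 17), (17, 28, -11), (-11, 38, 2), (2, 38, -11), (-11, 28, 17), (17, 6, -22), (-22, 38, 1), (1, 38, -22)
cycles coincide ⇒ equivalent

yes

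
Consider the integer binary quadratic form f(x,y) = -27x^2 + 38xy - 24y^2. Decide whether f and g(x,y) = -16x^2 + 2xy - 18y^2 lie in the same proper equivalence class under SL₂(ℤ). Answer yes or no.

D₁ = -1148, D₂ = -1148
f is negative-definite; reduce −f:
−f: translate: b→16 (≡-38 mod 54), so (27,-38,24)→(27,16,13)
−f: flip: (27,16,13)→(13,-16,27)
−f: translate: b→10 (≡-16 mod 26), so (13,-16,27)→(13,10,24)
−f: reduced (well bottom): (13,10,24) with a≤c, −a<b≤a
flip sign back: reduced form of f is (-13,-10,-24)
g is negative-definite; reduce −g:
−g: reduced (well bottom): (16,-2,18) with a≤c, −a<b≤a
flip sign back: reduced form of g is (-16,2,-18)
reduced forms (-13, -10, -24) vs (-16, 2, -18) ⇒ inequivalent

no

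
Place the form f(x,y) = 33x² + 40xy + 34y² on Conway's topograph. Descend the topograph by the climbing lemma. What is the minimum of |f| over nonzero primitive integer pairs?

translate: b→-26 (≡40 mod 66), so (33,40,34)→(33,-26,27)
flip: (33,-26,27)→(27,26,33)
reduced (well bottom): (27,26,33) with a≤c, −a<b≤a
well minimum = a = 27

27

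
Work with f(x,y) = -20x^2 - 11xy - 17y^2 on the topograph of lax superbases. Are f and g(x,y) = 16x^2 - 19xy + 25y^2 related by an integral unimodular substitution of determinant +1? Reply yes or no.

D₁ = -1239, D₂ = -1239
f is negative-definite; reduce −f:
−f: flip: (20,11,17)→(17,-11,20)
−f: reduced (well bottom): (17,-11,20) with a≤c, −a<b≤a
flip sign back: reduced form of f is (-17,11,-20)
g: translate: b→13 (≡-19 mod 32), so (16,-19,25)→(16,13,22)
g: reduced (well bottom): (16,13,22) with a≤c, −a<b≤a
reduced forms (-17, 11, -20) vs (16, 13, 22) ⇒ inequivalent

no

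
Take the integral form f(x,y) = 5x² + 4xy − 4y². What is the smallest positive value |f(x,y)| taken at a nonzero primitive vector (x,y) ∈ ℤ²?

river: ρ → (-4,4,5)
river: ρ → (5,6,-3)
river: ρ → (-3,6,5)
river: ρ → (5,4,-4)
closes: descent 0, river 4
min |a| on river = 3

3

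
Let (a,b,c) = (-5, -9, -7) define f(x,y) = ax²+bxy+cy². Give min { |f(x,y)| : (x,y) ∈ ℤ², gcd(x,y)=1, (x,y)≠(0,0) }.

translate: b→-1 (≡9 mod 10), so (5,9,7)→(5,-1,3)
flip: (5,-1,3)→(3,1,5)
reduced (well bottom): (3,1,5) with a≤c, −a<b≤a
well minimum |f| = |-3| = 3 (negative-definite)

3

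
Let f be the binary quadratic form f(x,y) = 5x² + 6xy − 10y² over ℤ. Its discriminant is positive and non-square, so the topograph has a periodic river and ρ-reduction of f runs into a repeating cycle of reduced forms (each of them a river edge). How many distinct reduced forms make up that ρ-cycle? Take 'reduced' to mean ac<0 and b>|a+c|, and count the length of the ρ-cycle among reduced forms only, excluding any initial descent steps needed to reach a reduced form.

D = 236, ⌊√D⌋ = 15
river: ρ → (-10,14,1)
river: ρ → (1,14,-10)
river: ρ → (-10,6,5)
river: ρ → (5,14,-2)
river: ρ → (-2,14,5)
river: ρ → (5,6,-10)
ρ-cycle length = 6 (tail of 0 descent steps not counted)

6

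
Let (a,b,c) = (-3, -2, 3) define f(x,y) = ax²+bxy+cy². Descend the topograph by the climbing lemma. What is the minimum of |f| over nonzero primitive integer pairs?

descent: ρ → (3,2,-3)  [lands on river]
river: ρ → (-3,4,2)
river: ρ → (2,4,-3)
river: ρ → (-3,2,3)
river: ρ → (3,4,-2)
river: ρ → (-2,4,3)
closes: descent 1, river 6
min |a| on river = 2

2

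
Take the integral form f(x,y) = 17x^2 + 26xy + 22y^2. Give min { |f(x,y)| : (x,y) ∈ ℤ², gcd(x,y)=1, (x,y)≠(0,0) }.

translate: b→-8 (≡26 mod 34), so (17,26,22)→(17,-8,13)
flip: (17,-8,13)→(13,8,17)
reduced (well bottom): (13,8,17) with a≤c, −a<b≤a
well minimum = a = 13

13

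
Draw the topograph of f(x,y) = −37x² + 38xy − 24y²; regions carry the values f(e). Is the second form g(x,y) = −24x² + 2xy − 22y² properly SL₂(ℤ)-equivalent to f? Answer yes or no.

D₁ = -2108, D₂ = -2108
f is negative-definite; reduce −f:
−f: translate: b→36 (≡-38 mod 74), so (37,-38,24)→(37,36,23)
−f: flip: (37,36,23)→(23,-36,37)
−f: translate: b→10 (≡-36 mod 46), so (23,-36,37)→(23,10,24)
−f: reduced (well bottom): (23,10,24) with a≤c, −a<b≤a
flip sign back: reduced form of f is (-23,-10,-24)
g is negative-definite; reduce −g:
−g: flip: (24,-2,22)→(22,2,24)
−g: reduced (well bottom): (22,2,24) with a≤c, −a<b≤a
flip sign back: reduced form of g is (-22,-2,-24)
reduced forms (-23, -10, -24) vs (-22, -2, -24) ⇒ inequivalent

no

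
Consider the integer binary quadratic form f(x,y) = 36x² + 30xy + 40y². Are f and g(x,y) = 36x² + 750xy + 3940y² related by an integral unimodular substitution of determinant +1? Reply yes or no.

D₁ = -4860, D₂ = -4860
f: reduced (well bottom): (36,30,40) with a≤c, −a<b≤a
g: translate: b→30 (≡750 mod 72), so (36,750,3940)→(36,30,40)
g: reduced (well bottom): (36,30,40) with a≤c, −a<b≤a
reduced forms (36, 30, 40) vs (36, 30, 40) ⇒ equivalent

yes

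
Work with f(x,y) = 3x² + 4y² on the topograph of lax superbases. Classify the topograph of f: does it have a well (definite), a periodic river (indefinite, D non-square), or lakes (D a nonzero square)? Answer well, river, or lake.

D = b²−4ac = 0² − 4·3·4 = -48
D < 0 ⇒ definite ⇒ every region one sign ⇒ single well

well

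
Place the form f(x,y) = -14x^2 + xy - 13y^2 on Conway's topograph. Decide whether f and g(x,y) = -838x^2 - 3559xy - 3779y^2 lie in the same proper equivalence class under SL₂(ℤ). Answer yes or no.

D₁ = -727, D₂ = -727
f is negative-definite; reduce −f:
−f: flip: (14,-1,13)→(13,1,14)
−f: reduced (well bottom): (13,1,14) with a≤c, −a<b≤a
flip sign back: reduced form of f is (-13,-1,-14)
g is negative-definite; reduce −g:
−g: translate: b→207 (≡3559 mod 1676), so (838,3559,3779)→(838,207,13)
−g: flip: (838,207,13)→(13,-207,838)
−g: translate: b→1 (≡-207 mod 26), so (13,-207,838)→(13,1,14)
−g: reduced (well bottom): (13,1,14) with a≤c, −a<b≤a
flip sign back: reduced form of g is (-13,-1,-14)
reduced forms (-13, -1, -14) vs (-13, -1, -14) ⇒ equivalent

yes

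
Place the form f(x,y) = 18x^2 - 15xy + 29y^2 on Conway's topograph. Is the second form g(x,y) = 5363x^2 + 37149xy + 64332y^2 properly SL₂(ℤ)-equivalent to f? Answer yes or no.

D₁ = -1863, D₂ = -1863
f: reduced (well bottom): (18,-15,29) with a≤c, −a<b≤a
g: translate: b→4971 (≡37149 mod 10726), so (5363,37149,64332)→(5363,4971,1152)
g: flip: (5363,4971,1152)→(1152,-4971,5363)
g: translate: b→-363 (≡-4971 mod 2304), so (1152,-4971,5363)→(1152,-363,29)
g: flip: (1152,-363,29)→(29,363,1152)
g: translate: b→15 (≡363 mod 58), so (29,363,1152)→(29,15,18)
g: flip: (29,15,18)→(18,-15,29)
g: reduced (well bottom): (18,-15,29) with a≤c, −a<b≤a
reduced forms (18, -15, 29) vs (18, -15, 29) ⇒ equivalent

yes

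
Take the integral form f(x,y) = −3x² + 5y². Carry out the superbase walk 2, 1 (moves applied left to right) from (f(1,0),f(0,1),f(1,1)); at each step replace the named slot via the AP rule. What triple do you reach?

start (-3,5,2) = (f(1,0),f(0,1),f(1,1))
replace slot 2: 2·((-3)+2) − 5 = -7 → (-3,-7,2)
replace slot 1: 2·((-7)+2) − (-3) = -7 → (-7,-7,2)

-7,-7,2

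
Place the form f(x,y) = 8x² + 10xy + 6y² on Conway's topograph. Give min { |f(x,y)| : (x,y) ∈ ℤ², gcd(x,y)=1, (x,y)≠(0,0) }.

translate: b→-6 (≡10 mod 16), so (8,10,6)→(8,-6,4)
flip: (8,-6,4)→(4,6,8)
translate: b→-2 (≡6 mod 8), so (4,6,8)→(4,-2,6)
reduced (well bottom): (4,-2,6) with a≤c, −a<b≤a
well minimum = a = 4

4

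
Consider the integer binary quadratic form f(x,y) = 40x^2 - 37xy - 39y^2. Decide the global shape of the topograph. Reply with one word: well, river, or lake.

D = b²−4ac = (-37)² − 4·40·(-39) = 7609
D > 0 non-square ⇒ indefinite ⇒ periodic river

river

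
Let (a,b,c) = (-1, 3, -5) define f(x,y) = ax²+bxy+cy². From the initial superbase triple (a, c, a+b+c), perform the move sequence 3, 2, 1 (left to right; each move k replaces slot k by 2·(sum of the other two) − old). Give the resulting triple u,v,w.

start (-1,-5,-3) = (f(1,0),f(0,1),f(1,1))
replace slot 3: 2·((-1)+(-5)) − (-3) = -9 → (-1,-5,-9)
replace slot 2: 2·((-1)+(-9)) − (-5) = -15 → (-1,-15,-9)
replace slot 1: 2·((-15)+(-9)) − (-1) = -47 → (-47,-15,-9)

-47,-15,-9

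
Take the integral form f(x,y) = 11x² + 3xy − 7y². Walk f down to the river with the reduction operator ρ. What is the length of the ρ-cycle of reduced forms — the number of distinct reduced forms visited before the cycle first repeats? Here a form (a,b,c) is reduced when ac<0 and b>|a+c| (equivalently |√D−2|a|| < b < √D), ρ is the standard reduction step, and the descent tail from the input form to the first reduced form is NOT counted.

D = 317, ⌊√D⌋ = 17
descent: ρ → (-7,11,7)  [lands on river]
river: ρ → (7,17,-1)
river: ρ → (-1,17,7)
river: ρ → (7,11,-7)
river: ρ → (-7,17,1)
river: ρ → (1,17,-7)
ρ-cycle length = 6 (tail of 1 descent step not counted)

6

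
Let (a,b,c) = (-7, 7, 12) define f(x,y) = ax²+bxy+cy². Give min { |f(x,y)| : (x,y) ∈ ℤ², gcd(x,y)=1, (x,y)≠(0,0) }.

river: ρ → (12,17,-2)
river: ρ → (-2,19,3)
river: ρ → (3,17,-8)
river: ρ → (-8,15,5)
river: ρ → (5,15,-8)
river: ρ → (-8,17,3)
river: ρ → (3,19,-2)
river: ρ → (-2,17,12)
river: ρ → (12,7,-7)
river: ρ → (-7,7,12)
closes: descent 0, river 10
min |a| on river = 2

2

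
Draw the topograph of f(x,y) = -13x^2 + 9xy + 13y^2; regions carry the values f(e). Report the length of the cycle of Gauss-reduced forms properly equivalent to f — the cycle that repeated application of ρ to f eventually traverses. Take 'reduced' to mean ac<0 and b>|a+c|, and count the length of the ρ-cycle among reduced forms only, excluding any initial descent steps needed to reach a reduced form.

D = 757, ⌊√D⌋ = 27
river: ρ → (13,17,-9)
river: ρ → (-9,19,11)
river: ρ → (11,25,-3)
river: ρ → (-3,23,19)
river: ρ → (19,15,-7)
river: ρ → (-7,27,1)
river: ρ → (1,27,-7)
river: ρ → (-7,15,19)
river: ρ → (19,23,-3)
river: ρ → (-3,25,11)
river: ρ → (11,19,-9)
river: ρ → (-9,17,13)
river: ρ → (13,9,-13)
river: ρ → (-13,17,9)
river: ρ → (9,19,-11)
river: ρ → (-11,25,3)
river: ρ → (3,23,-19)
river: ρ → (-19,15,7)
river: ρ → (7,27,-1)
river: ρ → (-1,27,7)
river: ρ → (7,15,-19)
river: ρ → (-19,23,3)
river: ρ → (3,25,-11)
river: ρ → (-11,19,9)
river: ρ → (9,17,-13)
river: ρ → (-13,9,13)
ρ-cycle length = 26 (tail of 0 descent steps not counted)

26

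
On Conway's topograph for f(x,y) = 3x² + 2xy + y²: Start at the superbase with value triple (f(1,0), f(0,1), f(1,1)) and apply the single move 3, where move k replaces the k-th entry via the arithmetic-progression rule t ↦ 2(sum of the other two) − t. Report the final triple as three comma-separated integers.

start (3,1,6) = (f(1,0),f(0,1),f(1,1))
replace slot 3: 2·(3+1) − 6 = 2 → (3,1,2)

3,1,2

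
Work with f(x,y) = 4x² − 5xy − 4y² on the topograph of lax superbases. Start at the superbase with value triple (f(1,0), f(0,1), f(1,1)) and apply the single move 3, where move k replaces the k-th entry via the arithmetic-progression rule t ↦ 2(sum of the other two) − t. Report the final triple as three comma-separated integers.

start (4,-4,-5) = (f(1,0),f(0,1),f(1,1))
replace slot 3: 2·(4+(-4)) − (-5) = 5 → (4,-4,5)

4,-4,5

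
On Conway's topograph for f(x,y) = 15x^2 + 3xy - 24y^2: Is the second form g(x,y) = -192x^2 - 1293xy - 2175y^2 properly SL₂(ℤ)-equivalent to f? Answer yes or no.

D₁ = 1449, D₂ = 1449
river cycle of f (length 10): (15, 33, -6), (-6, 27, 30), (30, 33, -3), (-3, 33, 30), (30, 27, -6), (-6, 33, 15), (15, 27, -12), (-12, 21, 21), (21, 21, -12), (-12, 27, 15)
river cycle of g (length 10): (15, 33, -6), (-6, 27, 30), (30, 33, -3), (-3, 33, 30), (30, 27, -6), (-6, 33, 15), (15, 27, -12), (-12, 21, 21), (21, 21, -12), (-12, 27, 15)
cycles coincide ⇒ equivalent

yes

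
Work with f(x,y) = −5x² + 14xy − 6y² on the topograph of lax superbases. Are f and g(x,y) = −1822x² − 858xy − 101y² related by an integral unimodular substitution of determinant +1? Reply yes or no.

D₁ = 76, D₂ = 76
river cycle of f (length 6): (3, 8, -1), (-1, 8, 3), (3, 4, -5), (-5, 6, 2), (2, 6, -5), (-5, 4, 3)
river cycle of g (length 6): (3, 8, -1), (-1, 8, 3), (3, 4, -5), (-5, 6, 2), (2, 6, -5), (-5, 4, 3)
cycles coincide ⇒ equivalent

yes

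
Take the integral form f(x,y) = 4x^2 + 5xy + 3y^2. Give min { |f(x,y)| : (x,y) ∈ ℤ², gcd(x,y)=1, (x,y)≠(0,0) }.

translate: b→-3 (≡5 mod 8), so (4,5,3)→(4,-3,2)
flip: (4,-3,2)→(2,3,4)
translate: b→-1 (≡3 mod 4), so (2,3,4)→(2,-1,3)
reduced (well bottom): (2,-1,3) with a≤c, −a<b≤a
well minimum = a = 2

2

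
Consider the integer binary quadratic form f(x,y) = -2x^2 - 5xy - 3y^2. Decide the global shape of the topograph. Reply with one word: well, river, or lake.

D = b²−4ac = (-5)² − 4·(-2)·(-3) = 1
D = 1² is a perfect square ⇒ form factors over ℤ ⇒ lakes

lake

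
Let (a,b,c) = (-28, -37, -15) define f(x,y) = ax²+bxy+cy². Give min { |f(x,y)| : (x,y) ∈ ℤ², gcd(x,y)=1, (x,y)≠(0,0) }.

translate: b→-19 (≡37 mod 56), so (28,37,15)→(28,-19,6)
flip: (28,-19,6)→(6,19,28)
translate: b→-5 (≡19 mod 12), so (6,19,28)→(6,-5,14)
reduced (well bottom): (6,-5,14) with a≤c, −a<b≤a
well minimum |f| = |-6| = 6 (negative-definite)

6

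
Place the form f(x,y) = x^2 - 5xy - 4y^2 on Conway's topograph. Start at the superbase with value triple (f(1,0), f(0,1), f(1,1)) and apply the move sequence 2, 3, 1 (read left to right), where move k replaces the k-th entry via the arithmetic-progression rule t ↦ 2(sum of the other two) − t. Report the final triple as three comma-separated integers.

start (1,-4,-8) = (f(1,0),f(0,1),f(1,1))
replace slot 2: 2·(1+(-8)) − (-4) = -10 → (1,-10,-8)
replace slot 3: 2·(1+(-10)) − (-8) = -10 → (1,-10,-10)
replace slot 1: 2·((-10)+(-10)) − 1 = -41 → (-41,-10,-10)

-41,-10,-10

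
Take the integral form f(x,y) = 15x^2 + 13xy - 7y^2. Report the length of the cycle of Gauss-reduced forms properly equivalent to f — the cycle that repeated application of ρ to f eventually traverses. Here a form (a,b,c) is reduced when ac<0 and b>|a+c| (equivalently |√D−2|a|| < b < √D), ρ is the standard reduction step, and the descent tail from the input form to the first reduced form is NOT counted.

D = 589, ⌊√D⌋ = 24
river: ρ → (-7,15,13)
river: ρ → (13,11,-9)
river: ρ → (-9,7,15)
river: ρ → (15,23,-1)
river: ρ → (-1,23,15)
river: ρ → (15,7,-9)
river: ρ → (-9,11,13)
river: ρ → (13,15,-7)
river: ρ → (-7,13,15)
river: ρ → (15,17,-5)
river: ρ → (-5,23,3)
river: ρ → (3,19,-19)
river: ρ → (-19,19,3)
river: ρ → (3,23,-5)
river: ρ → (-5,17,15)
river: ρ → (15,13,-7)
ρ-cycle length = 16 (tail of 0 descent steps not counted)

16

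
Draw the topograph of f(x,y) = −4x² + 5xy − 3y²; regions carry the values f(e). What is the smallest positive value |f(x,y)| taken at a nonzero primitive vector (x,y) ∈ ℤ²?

translate: b→3 (≡-5 mod 8), so (4,-5,3)→(4,3,2)
flip: (4,3,2)→(2,-3,4)
translate: b→1 (≡-3 mod 4), so (2,-3,4)→(2,1,3)
reduced (well bottom): (2,1,3) with a≤c, −a<b≤a
well minimum |f| = |-2| = 2 (negative-definite)

2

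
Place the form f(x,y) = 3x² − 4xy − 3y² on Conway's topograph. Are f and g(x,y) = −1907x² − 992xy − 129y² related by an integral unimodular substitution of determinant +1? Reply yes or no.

D₁ = 52, D₂ = 52
river cycle of f (length 10): (-3, 4, 3), (3, 2, -4), (-4, 6, 1), (1, 6, -4), (-4, 2, 3), (3, 4, -3), (-3, 2, 4), (4, 6, -1), (-1, 6, 4), (4, 2, -3)
river cycle of g (length 10): (-3, 4, 3), (3, 2, -4), (-4, 6, 1), (1, 6, -4), (-4, 2, 3), (3, 4, -3), (-3, 2, 4), (4, 6, -1), (-1, 6, 4), (4, 2, -3)
cycles coincide ⇒ equivalent

yes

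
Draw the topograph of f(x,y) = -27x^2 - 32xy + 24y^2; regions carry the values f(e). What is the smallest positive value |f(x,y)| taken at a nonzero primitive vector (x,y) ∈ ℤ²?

descent: ρ → (24,32,-27)  [lands on river]
river: ρ → (-27,22,29)
river: ρ → (29,36,-20)
river: ρ → (-20,44,21)
river: ρ → (21,40,-24)
river: ρ → (-24,56,5)
river: ρ → (5,54,-35)
river: ρ → (-35,16,24)
closes: descent 1, river 8
min |a| on river = 5

5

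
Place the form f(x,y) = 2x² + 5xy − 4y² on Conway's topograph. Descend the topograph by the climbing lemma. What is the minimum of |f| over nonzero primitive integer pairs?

river: ρ → (-4,3,3)
river: ρ → (3,3,-4)
river: ρ → (-4,5,2)
river: ρ → (2,7,-1)
river: ρ → (-1,7,2)
river: ρ → (2,5,-4)
closes: descent 0, river 6
min |a| on river = 1

1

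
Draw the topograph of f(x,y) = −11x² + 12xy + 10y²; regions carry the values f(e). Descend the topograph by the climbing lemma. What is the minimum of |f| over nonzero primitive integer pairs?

river: ρ → (10,8,-13)
river: ρ → (-13,18,5)
river: ρ → (5,22,-5)
river: ρ → (-5,18,13)
river: ρ → (13,8,-10)
river: ρ → (-10,12,11)
river: ρ → (11,10,-11)
river: ρ → (-11,12,10)
closes: descent 0, river 8
min |a| on river = 5

5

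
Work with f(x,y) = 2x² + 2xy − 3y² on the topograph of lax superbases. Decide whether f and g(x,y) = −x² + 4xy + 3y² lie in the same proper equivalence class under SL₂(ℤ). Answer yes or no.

D₁ = 28, D₂ = 28
river cycle of f (length 4): (-3, 4, 1), (1, 4, -3), (-3, 2, 2), (2, 2, -3)
river cycle of g (length 4): (3, 2, -2), (-2, 2, 3), (3, 4, -1), (-1, 4, 3)
cycles differ ⇒ inequivalent

no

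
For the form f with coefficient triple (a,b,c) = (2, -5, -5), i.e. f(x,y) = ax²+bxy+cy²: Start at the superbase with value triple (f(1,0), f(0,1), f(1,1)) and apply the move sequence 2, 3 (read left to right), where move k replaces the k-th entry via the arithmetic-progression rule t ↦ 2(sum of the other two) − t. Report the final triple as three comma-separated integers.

start (2,-5,-8) = (f(1,0),f(0,1),f(1,1))
replace slot 2: 2·(2+(-8)) − (-5) = -7 → (2,-7,-8)
replace slot 3: 2·(2+(-7)) − (-8) = -2 → (2,-7,-2)

2,-7,-2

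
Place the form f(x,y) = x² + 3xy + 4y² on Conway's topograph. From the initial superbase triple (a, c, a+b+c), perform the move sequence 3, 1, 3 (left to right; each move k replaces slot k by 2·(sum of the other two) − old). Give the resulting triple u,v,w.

start (1,4,8) = (f(1,0),f(0,1),f(1,1))
replace slot 3: 2·(1+4) − 8 = 2 → (1,4,2)
replace slot 1: 2·(4+2) − 1 = 11 → (11,4,2)
replace slot 3: 2·(11+4) − 2 = 28 → (11,4,28)

11,4,28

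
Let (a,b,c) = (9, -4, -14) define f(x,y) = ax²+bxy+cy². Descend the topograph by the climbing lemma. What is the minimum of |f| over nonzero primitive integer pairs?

descent: ρ → (-14,4,9)
descent: ρ → (9,14,-9)  [lands on river]
river: ρ → (-9,22,1)
river: ρ → (1,22,-9)
river: ρ → (-9,14,9)
river: ρ → (9,22,-1)
river: ρ → (-1,22,9)
closes: descent 2, river 6
min |a| on river = 1

1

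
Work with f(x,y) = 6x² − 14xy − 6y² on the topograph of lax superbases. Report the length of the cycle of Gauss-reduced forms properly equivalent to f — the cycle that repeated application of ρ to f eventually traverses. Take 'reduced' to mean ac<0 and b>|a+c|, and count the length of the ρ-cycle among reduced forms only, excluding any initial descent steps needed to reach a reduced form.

D = 340, ⌊√D⌋ = 18
descent: ρ → (-6,14,6)  [lands on river]
river: ρ → (6,10,-10)
river: ρ → (-10,10,6)
river: ρ → (6,14,-6)
river: ρ → (-6,10,10)
river: ρ → (10,10,-6)
ρ-cycle length = 6 (tail of 1 descent step not counted)

6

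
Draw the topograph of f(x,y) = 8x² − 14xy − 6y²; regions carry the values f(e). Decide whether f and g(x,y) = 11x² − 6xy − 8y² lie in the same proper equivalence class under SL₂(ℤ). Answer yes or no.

D₁ = 388, D₂ = 388
river cycle of f (length 18): (-6, 14, 8), (8, 18, -2), (-2, 18, 8), (8, 14, -6), (-6, 10, 12), (12, 14, -4), (-4, 18, 4), (4, 14, -12), (-12, 10, 6), (6, 14, -8), … (8 more)
river cycle of g (length 22): (-8, 6, 11), (11, 16, -3), (-3, 14, 16), (16, 18, -1), (-1, 18, 16), (16, 14, -3), (-3, 16, 11), (11, 6, -8), (-8, 10, 9), (9, 8, -9), … (12 more)
cycles differ ⇒ inequivalent

no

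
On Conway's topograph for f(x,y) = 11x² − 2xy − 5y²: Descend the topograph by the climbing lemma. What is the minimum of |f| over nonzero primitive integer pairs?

descent: ρ → (-5,12,4)  [lands on river]
river: ρ → (4,12,-5)
river: ρ → (-5,8,8)
river: ρ → (8,8,-5)
closes: descent 1, river 4
min |a| on river = 4

4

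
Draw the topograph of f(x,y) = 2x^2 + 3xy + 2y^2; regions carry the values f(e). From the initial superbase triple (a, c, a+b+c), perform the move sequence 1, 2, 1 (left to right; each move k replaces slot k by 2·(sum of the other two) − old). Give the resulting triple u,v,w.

start (2,2,7) = (f(1,0),f(0,1),f(1,1))
replace slot 1: 2·(2+7) − 2 = 16 → (16,2,7)
replace slot 2: 2·(16+7) − 2 = 44 → (16,44,7)
replace slot 1: 2·(44+7) − 16 = 86 → (86,44,7)

86,44,7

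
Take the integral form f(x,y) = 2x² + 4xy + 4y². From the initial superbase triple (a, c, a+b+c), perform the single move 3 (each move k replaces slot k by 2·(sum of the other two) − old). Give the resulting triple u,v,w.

start (2,4,10) = (f(1,0),f(0,1),f(1,1))
replace slot 3: 2·(2+4) − 10 = 2 → (2,4,2)

2,4,2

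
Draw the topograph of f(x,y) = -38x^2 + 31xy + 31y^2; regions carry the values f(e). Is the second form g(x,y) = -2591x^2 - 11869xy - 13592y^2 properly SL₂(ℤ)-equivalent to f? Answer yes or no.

D₁ = 5673, D₂ = 5673
river cycle of f (length 20): (31, 31, -38), (-38, 45, 24), (24, 51, -32), (-32, 13, 43), (43, 73, -2), (-2, 75, 6), (6, 69, -38), (-38, 7, 37), (37, 67, -8), (-8, 61, 61), … (10 more)
river cycle of g (length 20): (-38, 31, 31), (31, 31, -38), (-38, 45, 24), (24, 51, -32), (-32, 13, 43), (43, 73, -2), (-2, 75, 6), (6, 69, -38), (-38, 7, 37), (37, 67, -8), … (10 more)
cycles coincide ⇒ equivalent

yes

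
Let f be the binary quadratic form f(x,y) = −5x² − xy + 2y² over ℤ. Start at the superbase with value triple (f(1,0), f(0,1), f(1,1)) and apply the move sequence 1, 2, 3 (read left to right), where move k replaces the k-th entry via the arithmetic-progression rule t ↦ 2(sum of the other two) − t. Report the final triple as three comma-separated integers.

start (-5,2,-4) = (f(1,0),f(0,1),f(1,1))
replace slot 1: 2·(2+(-4)) − (-5) = 1 → (1,2,-4)
replace slot 2: 2·(1+(-4)) − 2 = -8 → (1,-8,-4)
replace slot 3: 2·(1+(-8)) − (-4) = -10 → (1,-8,-10)

1,-8,-10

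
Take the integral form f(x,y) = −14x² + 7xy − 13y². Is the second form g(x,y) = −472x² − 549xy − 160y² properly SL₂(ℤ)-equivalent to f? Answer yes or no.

D₁ = -679, D₂ = -679
f is negative-definite; reduce −f:
−f: flip: (14,-7,13)→(13,7,14)
−f: reduced (well bottom): (13,7,14) with a≤c, −a<b≤a
flip sign back: reduced form of f is (-13,-7,-14)
g is negative-definite; reduce −g:
−g: translate: b→-395 (≡549 mod 944), so (472,549,160)→(472,-395,83)
−g: flip: (472,-395,83)→(83,395,472)
−g: translate: b→63 (≡395 mod 166), so (83,395,472)→(83,63,14)
−g: flip: (83,63,14)→(14,-63,83)
−g: translate: b→-7 (≡-63 mod 28), so (14,-63,83)→(14,-7,13)
−g: flip: (14,-7,13)→(13,7,14)
−g: reduced (well bottom): (13,7,14) with a≤c, −a<b≤a
flip sign back: reduced form of g is (-13,-7,-14)
reduced forms (-13, -7, -14) vs (-13, -7, -14) ⇒ equivalent

yes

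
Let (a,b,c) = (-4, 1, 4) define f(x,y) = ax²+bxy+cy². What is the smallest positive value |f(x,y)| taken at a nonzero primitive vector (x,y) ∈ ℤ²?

river: ρ → (4,7,-1)
river: ρ → (-1,7,4)
river: ρ → (4,1,-4)
river: ρ → (-4,7,1)
river: ρ → (1,7,-4)
river: ρ → (-4,1,4)
closes: descent 0, river 6
min |a| on river = 1

1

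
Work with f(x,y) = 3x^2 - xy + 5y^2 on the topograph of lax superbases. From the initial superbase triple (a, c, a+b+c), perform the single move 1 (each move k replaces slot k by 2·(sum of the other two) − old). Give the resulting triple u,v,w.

start (3,5,7) = (f(1,0),f(0,1),f(1,1))
replace slot 1: 2·(5+7) − 3 = 21 → (21,5,7)

21,5,7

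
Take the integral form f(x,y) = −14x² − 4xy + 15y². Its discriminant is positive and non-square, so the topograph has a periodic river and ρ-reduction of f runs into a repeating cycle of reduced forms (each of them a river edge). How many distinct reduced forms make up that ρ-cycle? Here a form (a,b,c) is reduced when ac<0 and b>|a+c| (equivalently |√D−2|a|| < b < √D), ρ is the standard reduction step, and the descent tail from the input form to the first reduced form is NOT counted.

D = 856, ⌊√D⌋ = 29
descent: ρ → (15,4,-14)  [lands on river]
river: ρ → (-14,24,5)
river: ρ → (5,26,-9)
river: ρ → (-9,28,2)
river: ρ → (2,28,-9)
river: ρ → (-9,26,5)
river: ρ → (5,24,-14)
river: ρ → (-14,4,15)
river: ρ → (15,26,-3)
river: ρ → (-3,28,6)
river: ρ → (6,20,-19)
river: ρ → (-19,18,7)
river: ρ → (7,24,-10)
river: ρ → (-10,16,15)
river: ρ → (15,14,-11)
river: ρ → (-11,8,18)
river: ρ → (18,28,-1)
river: ρ → (-1,28,18)
river: ρ → (18,8,-11)
river: ρ → (-11,14,15)
river: ρ → (15,16,-10)
river: ρ → (-10,24,7)
river: ρ → (7,18,-19)
river: ρ → (-19,20,6)
river: ρ → (6,28,-3)
river: ρ → (-3,26,15)
ρ-cycle length = 26 (tail of 1 descent step not counted)

26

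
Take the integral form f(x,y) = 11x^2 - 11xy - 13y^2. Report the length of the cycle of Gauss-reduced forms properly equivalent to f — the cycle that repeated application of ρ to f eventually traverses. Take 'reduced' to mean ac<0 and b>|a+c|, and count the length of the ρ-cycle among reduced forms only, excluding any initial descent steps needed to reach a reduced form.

D = 693, ⌊√D⌋ = 26
descent: ρ → (-13,11,11)  [lands on river]
river: ρ → (11,11,-13)
river: ρ → (-13,15,9)
river: ρ → (9,21,-7)
river: ρ → (-7,21,9)
river: ρ → (9,15,-13)
ρ-cycle length = 6 (tail of 1 descent step not counted)

6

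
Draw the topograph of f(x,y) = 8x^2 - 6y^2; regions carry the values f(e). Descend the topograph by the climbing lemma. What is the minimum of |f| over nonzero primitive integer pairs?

descent: ρ → (-6,12,2)  [lands on river]
river: ρ → (2,12,-6)
closes: descent 1, river 2
min |a| on river = 2

2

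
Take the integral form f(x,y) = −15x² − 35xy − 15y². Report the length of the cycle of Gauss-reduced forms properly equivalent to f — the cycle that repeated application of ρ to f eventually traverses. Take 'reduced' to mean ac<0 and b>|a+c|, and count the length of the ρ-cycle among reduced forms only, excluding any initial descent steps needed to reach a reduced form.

D = 325, ⌊√D⌋ = 18
descent: ρ → (-15,5,5)
descent: ρ → (5,15,-5)  [lands on river]
river: ρ → (-5,15,5)
ρ-cycle length = 2 (tail of 2 descent steps not counted)

2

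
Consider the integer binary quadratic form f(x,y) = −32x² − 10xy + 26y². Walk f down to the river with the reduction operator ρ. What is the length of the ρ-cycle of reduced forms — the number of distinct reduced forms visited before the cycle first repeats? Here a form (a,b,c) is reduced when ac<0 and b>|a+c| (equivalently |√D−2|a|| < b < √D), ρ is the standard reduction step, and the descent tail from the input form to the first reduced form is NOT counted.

D = 3428, ⌊√D⌋ = 58
descent: ρ → (26,10,-32)  [lands on river]
river: ρ → (-32,54,4)
river: ρ → (4,58,-4)
river: ρ → (-4,54,32)
river: ρ → (32,10,-26)
river: ρ → (-26,42,16)
river: ρ → (16,54,-8)
river: ρ → (-8,58,2)
river: ρ → (2,58,-8)
river: ρ → (-8,54,16)
river: ρ → (16,42,-26)
river: ρ → (-26,10,32)
river: ρ → (32,54,-4)
river: ρ → (-4,58,4)
river: ρ → (4,54,-32)
river: ρ → (-32,10,26)
river: ρ → (26,42,-16)
river: ρ → (-16,54,8)
river: ρ → (8,58,-2)
river: ρ → (-2,58,8)
river: ρ → (8,54,-16)
river: ρ → (-16,42,26)
ρ-cycle length = 22 (tail of 1 descent step not counted)

22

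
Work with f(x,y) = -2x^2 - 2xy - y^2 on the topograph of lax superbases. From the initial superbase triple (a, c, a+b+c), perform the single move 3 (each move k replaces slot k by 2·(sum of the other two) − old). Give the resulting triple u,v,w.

start (-2,-1,-5) = (f(1,0),f(0,1),f(1,1))
replace slot 3: 2·((-2)+(-1)) − (-5) = -1 → (-2,-1,-1)

-2,-1,-1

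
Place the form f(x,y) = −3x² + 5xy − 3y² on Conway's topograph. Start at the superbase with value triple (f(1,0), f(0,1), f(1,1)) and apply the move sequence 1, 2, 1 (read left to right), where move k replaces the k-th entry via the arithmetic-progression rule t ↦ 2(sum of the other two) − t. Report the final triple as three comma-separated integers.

start (-3,-3,-1) = (f(1,0),f(0,1),f(1,1))
replace slot 1: 2·((-3)+(-1)) − (-3) = -5 → (-5,-3,-1)
replace slot 2: 2·((-5)+(-1)) − (-3) = -9 → (-5,-9,-1)
replace slot 1: 2·((-9)+(-1)) − (-5) = -15 → (-15,-9,-1)

-15,-9,-1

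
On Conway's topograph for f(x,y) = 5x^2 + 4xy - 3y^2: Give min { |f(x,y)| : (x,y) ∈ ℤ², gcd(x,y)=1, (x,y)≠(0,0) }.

river: ρ → (-3,8,1)
river: ρ → (1,8,-3)
river: ρ → (-3,4,5)
river: ρ → (5,6,-2)
river: ρ → (-2,6,5)
river: ρ → (5,4,-3)
closes: descent 0, river 6
min |a| on river = 1

1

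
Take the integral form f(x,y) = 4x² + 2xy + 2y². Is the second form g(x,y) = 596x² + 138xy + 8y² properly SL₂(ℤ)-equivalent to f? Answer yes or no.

D₁ = -28, D₂ = -28
f: flip: (4,2,2)→(2,-2,4)
f: translate: b→2 (≡-2 mod 4), so (2,-2,4)→(2,2,4)
f: reduced (well bottom): (2,2,4) with a≤c, −a<b≤a
g: flip: (596,138,8)→(8,-138,596)
g: translate: b→6 (≡-138 mod 16), so (8,-138,596)→(8,6,2)
g: flip: (8,6,2)→(2,-6,8)
g: translate: b→2 (≡-6 mod 4), so (2,-6,8)→(2,2,4)
g: reduced (well bottom): (2,2,4) with a≤c, −a<b≤a
reduced forms (2, 2, 4) vs (2, 2, 4) ⇒ equivalent

yes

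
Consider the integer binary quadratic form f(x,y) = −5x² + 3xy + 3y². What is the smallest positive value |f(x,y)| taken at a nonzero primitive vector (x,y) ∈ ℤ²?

river: ρ → (3,3,-5)
river: ρ → (-5,7,1)
river: ρ → (1,7,-5)
river: ρ → (-5,3,3)
closes: descent 0, river 4
min |a| on river = 1

1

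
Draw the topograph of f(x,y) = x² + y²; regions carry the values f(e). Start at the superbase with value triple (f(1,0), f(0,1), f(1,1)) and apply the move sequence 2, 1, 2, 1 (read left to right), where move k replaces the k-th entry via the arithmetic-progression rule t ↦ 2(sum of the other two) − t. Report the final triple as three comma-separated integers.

start (1,1,2) = (f(1,0),f(0,1),f(1,1))
replace slot 2: 2·(1+2) − 1 = 5 → (1,5,2)
replace slot 1: 2·(5+2) − 1 = 13 → (13,5,2)
replace slot 2: 2·(13+2) − 5 = 25 → (13,25,2)
replace slot 1: 2·(25+2) − 13 = 41 → (41,25,2)

41,25,2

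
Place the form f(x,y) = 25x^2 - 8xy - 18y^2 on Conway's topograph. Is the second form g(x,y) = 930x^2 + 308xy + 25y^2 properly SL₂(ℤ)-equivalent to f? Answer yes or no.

D₁ = 1864, D₂ = 1864
river cycle of f (length 22): (-18, 8, 25), (25, 42, -1), (-1, 42, 25), (25, 8, -18), (-18, 28, 15), (15, 32, -14), (-14, 24, 23), (23, 22, -15), (-15, 38, 7), (7, 32, -30), … (12 more)
river cycle of g (length 22): (25, 42, -1), (-1, 42, 25), (25, 8, -18), (-18, 28, 15), (15, 32, -14), (-14, 24, 23), (23, 22, -15), (-15, 38, 7), (7, 32, -30), (-30, 28, 9), … (12 more)
cycles coincide ⇒ equivalent

yes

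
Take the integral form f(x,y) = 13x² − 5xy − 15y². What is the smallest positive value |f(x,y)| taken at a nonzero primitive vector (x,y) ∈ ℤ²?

descent: ρ → (-15,5,13)  [lands on river]
river: ρ → (13,21,-7)
river: ρ → (-7,21,13)
river: ρ → (13,5,-15)
river: ρ → (-15,25,3)
river: ρ → (3,23,-23)
river: ρ → (-23,23,3)
river: ρ → (3,25,-15)
closes: descent 1, river 8
min |a| on river = 3

3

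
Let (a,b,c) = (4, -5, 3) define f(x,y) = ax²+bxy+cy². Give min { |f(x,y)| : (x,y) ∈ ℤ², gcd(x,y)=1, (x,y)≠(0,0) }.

translate: b→3 (≡-5 mod 8), so (4,-5,3)→(4,3,2)
flip: (4,3,2)→(2,-3,4)
translate: b→1 (≡-3 mod 4), so (2,-3,4)→(2,1,3)
reduced (well bottom): (2,1,3) with a≤c, −a<b≤a
well minimum = a = 2

2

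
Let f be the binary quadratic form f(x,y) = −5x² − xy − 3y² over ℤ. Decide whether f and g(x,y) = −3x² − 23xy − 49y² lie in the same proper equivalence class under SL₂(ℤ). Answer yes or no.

D₁ = -59, D₂ = -59
f is negative-definite; reduce −f:
−f: flip: (5,1,3)→(3,-1,5)
−f: reduced (well bottom): (3,-1,5) with a≤c, −a<b≤a
flip sign back: reduced form of f is (-3,1,-5)
g is negative-definite; reduce −g:
−g: translate: b→-1 (≡23 mod 6), so (3,23,49)→(3,-1,5)
−g: reduced (well bottom): (3,-1,5) with a≤c, −a<b≤a
flip sign back: reduced form of g is (-3,1,-5)
reduced forms (-3, 1, -5) vs (-3, 1, -5) ⇒ equivalent

yes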